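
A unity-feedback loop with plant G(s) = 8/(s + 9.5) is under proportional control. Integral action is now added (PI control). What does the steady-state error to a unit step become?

0

The integrator makes K_pos = lim_{s→0} C(s)G(s) infinite, so e_ss = 1/(1+K_pos) = 0.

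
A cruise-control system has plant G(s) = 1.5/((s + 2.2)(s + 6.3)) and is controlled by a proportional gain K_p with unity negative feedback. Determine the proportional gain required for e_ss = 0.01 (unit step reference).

For a type-0 loop with proportional control, e_ss = 1/(1 + K_p·G(0)).
G(0) = 0.1082. Require 1/(1 + K_p·0.1082) = 0.01, so 1 + 0.1082·K_p = 100.
K_p = (100 − 1)/0.1082 = 915.

K_p = 915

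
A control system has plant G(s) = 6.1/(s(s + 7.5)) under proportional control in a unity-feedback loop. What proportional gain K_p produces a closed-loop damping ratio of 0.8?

Closed-loop characteristic equation: s² + 7.5s + K_p·6.1 = 0.
So ω_n = √(6.1K_p) and 2ζω_n = 7.5, giving ζ = 7.5/(2√(6.1K_p)).
Setting ζ = 0.8: √(6.1K_p) = 7.5/(2·0.8) = 4.688, so K_p = 21.97/6.1 = 3.6.

K_p = 3.6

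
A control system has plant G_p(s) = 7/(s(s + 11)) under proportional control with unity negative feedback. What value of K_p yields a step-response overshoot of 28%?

K_p = 30.6

From %OS = 100·exp(−πζ/√(1−ζ²)) = 28%, ζ = −ln(0.28)/√(π²+ln²(0.28)) = 0.3755.
Characteristic equation s² + 11s + 7K_p = 0 gives ζ = 11/(2√(7K_p)).
Setting ζ = 0.3755: √(7K_p) = 11/(2·0.3755) = 14.65, so K_p = 214.5/7 = 30.6.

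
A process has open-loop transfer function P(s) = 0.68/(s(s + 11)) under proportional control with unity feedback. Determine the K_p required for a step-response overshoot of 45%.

K_p = 733

From %OS = 100·exp(−πζ/√(1−ζ²)) = 45%, ζ = −ln(0.45)/√(π²+ln²(0.45)) = 0.2463.
Characteristic equation s² + 11s + 0.68K_p = 0 gives ζ = 11/(2√(0.68K_p)).
Setting ζ = 0.2463: √(0.68K_p) = 11/(2·0.2463) = 22.33, so K_p = 498.5/0.68 = 733.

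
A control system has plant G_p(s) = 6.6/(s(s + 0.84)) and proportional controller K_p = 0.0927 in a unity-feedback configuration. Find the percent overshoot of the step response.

13.5%

From 1 + K_pG_p(s) = 0: s² + 0.84s + 0.6118 = 0 ⇒ ω_n = 0.7822, ζ = 0.537.
%OS = 100·exp(−πζ/√(1−ζ²)) = 100·exp(−π·0.537/√0.7117) = 13.5%.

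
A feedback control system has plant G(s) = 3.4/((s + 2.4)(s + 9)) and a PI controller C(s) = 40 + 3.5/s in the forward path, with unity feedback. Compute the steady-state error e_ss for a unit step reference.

0

The open loop C(s)G(s) has a pole at the origin (type 1), so the static position error constant is infinite and e_ss = 1/(1+∞) = 0.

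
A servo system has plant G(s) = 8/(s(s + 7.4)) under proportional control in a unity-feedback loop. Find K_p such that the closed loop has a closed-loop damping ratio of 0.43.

K_p = 9.26

Closed-loop characteristic equation: s² + 7.4s + K_p·8 = 0.
So ω_n = √(8K_p) and 2ζω_n = 7.4, giving ζ = 7.4/(2√(8K_p)).
Setting ζ = 0.43: √(8K_p) = 7.4/(2·0.43) = 8.605, so K_p = 74.04/8 = 9.26.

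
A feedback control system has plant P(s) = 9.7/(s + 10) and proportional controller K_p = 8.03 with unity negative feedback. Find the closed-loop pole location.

s = -87.89

Closed-loop transfer function: T(s) = K_p·P(s)/(1 + K_p·P(s)) = 77.89/(s + 10 + 77.89) = 77.89/(s + 87.89).
The closed-loop pole is at s = −87.89.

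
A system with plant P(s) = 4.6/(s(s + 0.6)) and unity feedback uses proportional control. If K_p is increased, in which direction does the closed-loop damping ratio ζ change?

decrease

ζ = 0.6/(2√(4.6K_p)); increasing K_p raises the denominator, so ζ falls.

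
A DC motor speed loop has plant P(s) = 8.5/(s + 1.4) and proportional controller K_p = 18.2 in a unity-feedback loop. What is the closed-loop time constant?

Closed-loop transfer function: T(s) = K_p·P(s)/(1 + K_p·P(s)) = 154.7/(s + 1.4 + 154.7) = 154.7/(s + 156.1).
Time constant τ = 1/156.1 = 0.00641 s.

τ = 0.00641 s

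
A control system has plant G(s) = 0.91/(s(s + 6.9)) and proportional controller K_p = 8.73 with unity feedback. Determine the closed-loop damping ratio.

ζ = 1.22

1 + K_p·G(s) = 0 gives s² + 6.9s + 7.944 = 0.
Matching s² + 2ζω_n s + ω_n²: ω_n = √7.944 = 2.819 rad/s and 2ζω_n = 6.9, so ζ = 6.9/(2·2.819) = 1.22.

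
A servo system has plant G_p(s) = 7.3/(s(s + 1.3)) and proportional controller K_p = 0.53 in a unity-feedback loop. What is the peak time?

Closed-loop characteristic equation: s² + 1.3s + 3.869 = 0, so ω_n = 1.967 rad/s and ζ = 1.3/(2·1.967) = 0.3305.
Damped frequency ω_d = ω_n√(1−ζ²) = 1.856 rad/s, so peak time T_p = π/ω_d = 1.69 s.

T_p = 1.69 s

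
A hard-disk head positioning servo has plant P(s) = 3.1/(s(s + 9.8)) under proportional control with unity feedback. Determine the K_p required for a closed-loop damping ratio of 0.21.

Closed-loop characteristic equation: s² + 9.8s + K_p·3.1 = 0.
So ω_n = √(3.1K_p) and 2ζω_n = 9.8, giving ζ = 9.8/(2√(3.1K_p)).
Setting ζ = 0.21: √(3.1K_p) = 9.8/(2·0.21) = 23.33, so K_p = 544.4/3.1 = 176.

K_p = 176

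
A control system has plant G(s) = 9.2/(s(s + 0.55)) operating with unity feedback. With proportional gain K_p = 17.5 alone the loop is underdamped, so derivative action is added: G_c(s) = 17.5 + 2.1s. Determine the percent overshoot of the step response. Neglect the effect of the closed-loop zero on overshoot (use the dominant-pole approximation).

Forward path: (17.5 + 2.1s)·9.2/(s(s+0.55)). The closed-loop characteristic equation is s² + (0.55 + 9.2·2.1)s + 9.2·17.5 = 0.
That is s² + 19.87s + 161 = 0, so ω_n = 12.69 rad/s and ζ = 19.87/(2·12.69) = 0.783.
%OS = 100·exp(−πζ/√(1−ζ²)) = 1.92%.

1.92%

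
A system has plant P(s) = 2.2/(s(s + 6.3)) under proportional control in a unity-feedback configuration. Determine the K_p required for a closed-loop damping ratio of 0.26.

K_p = 66.7

Closed-loop characteristic equation: s² + 6.3s + K_p·2.2 = 0.
So ω_n = √(2.2K_p) and 2ζω_n = 6.3, giving ζ = 6.3/(2√(2.2K_p)).
Setting ζ = 0.26: √(2.2K_p) = 6.3/(2·0.26) = 12.12, so K_p = 146.8/2.2 = 66.7.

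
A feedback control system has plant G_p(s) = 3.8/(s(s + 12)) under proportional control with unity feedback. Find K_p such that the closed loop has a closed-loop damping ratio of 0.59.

Closed-loop characteristic equation: s² + 12s + K_p·3.8 = 0.
So ω_n = √(3.8K_p) and 2ζω_n = 12, giving ζ = 12/(2√(3.8K_p)).
Setting ζ = 0.59: √(3.8K_p) = 12/(2·0.59) = 10.17, so K_p = 103.4/3.8 = 27.2.

K_p = 27.2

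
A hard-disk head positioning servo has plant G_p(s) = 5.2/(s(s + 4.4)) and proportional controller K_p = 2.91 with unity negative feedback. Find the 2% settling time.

T_s ≈ 1.82 s

From 1 + K_pG_p(s) = 0: s² + 4.4s + 15.13 = 0 ⇒ ω_n = 3.89, ζ = 0.5656.
2% settling time T_s ≈ 4/(ζω_n) = 4/2.2 = 1.82 s.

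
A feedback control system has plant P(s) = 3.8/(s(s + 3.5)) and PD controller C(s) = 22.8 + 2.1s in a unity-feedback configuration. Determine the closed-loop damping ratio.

Forward path: (22.8 + 2.1s)·3.8/(s(s+3.5)). The closed-loop characteristic equation is s² + (3.5 + 3.8·2.1)s + 3.8·22.8 = 0.
That is s² + 11.48s + 86.64 = 0, so ω_n = 9.308 rad/s and ζ = 11.48/(2·9.308) = 0.6167.

ζ = 0.617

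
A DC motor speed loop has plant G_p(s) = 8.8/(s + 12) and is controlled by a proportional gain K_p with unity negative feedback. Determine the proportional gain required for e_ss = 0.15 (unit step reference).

The loop is type 0, so e_ss(step) = 1/(1 + K_pos) with K_pos = K_p·G_p(0).
G_p(0) = 0.7333. Require 1/(1 + K_p·0.7333) = 0.15, so 1 + 0.7333·K_p = 6.667.
K_p = (6.667 − 1)/0.7333 = 7.73.

K_p = 7.73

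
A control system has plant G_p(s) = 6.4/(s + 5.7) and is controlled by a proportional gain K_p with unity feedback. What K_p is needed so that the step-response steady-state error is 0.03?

K_p = 28.8

For a type-0 loop with proportional control, e_ss = 1/(1 + K_p·G_p(0)).
G_p(0) = 1.123. Require 1/(1 + K_p·1.123) = 0.03, so 1 + 1.123·K_p = 33.33.
K_p = (33.33 − 1)/1.123 = 28.8.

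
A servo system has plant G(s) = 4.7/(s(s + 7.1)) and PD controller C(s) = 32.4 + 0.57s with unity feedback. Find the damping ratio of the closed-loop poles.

Forward path: (32.4 + 0.57s)·4.7/(s(s+7.1)). The closed-loop characteristic equation is s² + (7.1 + 4.7·0.57)s + 4.7·32.4 = 0.
That is s² + 9.779s + 152.3 = 0, so ω_n = 12.34 rad/s and ζ = 9.779/(2·12.34) = 0.3962.

ζ = 0.396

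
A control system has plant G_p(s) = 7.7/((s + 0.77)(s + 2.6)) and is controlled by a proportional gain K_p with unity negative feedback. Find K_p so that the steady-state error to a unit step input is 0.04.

K_p = 6.24

The loop is type 0, so e_ss(step) = 1/(1 + K_pos) with K_pos = K_p·G_p(0).
G_p(0) = 3.846. Require 1/(1 + K_p·3.846) = 0.04, so 1 + 3.846·K_p = 25.
K_p = (25 − 1)/3.846 = 6.24.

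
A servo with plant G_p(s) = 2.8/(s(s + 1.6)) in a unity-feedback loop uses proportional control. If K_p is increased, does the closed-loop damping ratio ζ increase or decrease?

decrease

ζ = 1.6/(2√(2.8K_p)); increasing K_p raises the denominator, so ζ falls.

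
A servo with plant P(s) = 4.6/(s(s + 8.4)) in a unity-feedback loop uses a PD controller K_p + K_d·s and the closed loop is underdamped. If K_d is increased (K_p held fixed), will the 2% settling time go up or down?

decrease

Characteristic equation s² + (8.4 + 4.6K_d)s + 4.6K_p = 0: raising K_d increases ζω_n = (8.4+4.6K_d)/2 while the loop stays underdamped, so T_s ≈ 4/(ζω_n) decreases.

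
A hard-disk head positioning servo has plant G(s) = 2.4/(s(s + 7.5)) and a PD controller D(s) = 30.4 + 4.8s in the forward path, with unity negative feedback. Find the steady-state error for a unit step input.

The open loop D(s)G(s) has a pole at the origin (type 1), so the static position error constant is infinite and e_ss = 1/(1+∞) = 0.

0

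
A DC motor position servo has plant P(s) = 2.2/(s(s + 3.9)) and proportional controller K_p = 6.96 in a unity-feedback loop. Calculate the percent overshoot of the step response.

16.4%

Closed-loop characteristic equation: s² + 3.9s + 15.31 = 0, so ω_n = 3.913 rad/s and ζ = 3.9/(2·3.913) = 0.4983.
%OS = 100·exp(−πζ/√(1−ζ²)) = 100·exp(−π·0.4983/√0.7517) = 16.4%.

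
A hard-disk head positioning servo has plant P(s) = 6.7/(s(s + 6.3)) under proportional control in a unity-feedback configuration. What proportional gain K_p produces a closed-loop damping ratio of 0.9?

Closed-loop characteristic equation: s² + 6.3s + K_p·6.7 = 0.
So ω_n = √(6.7K_p) and 2ζω_n = 6.3, giving ζ = 6.3/(2√(6.7K_p)).
Setting ζ = 0.9: √(6.7K_p) = 6.3/(2·0.9) = 3.5, so K_p = 12.25/6.7 = 1.83.

K_p = 1.83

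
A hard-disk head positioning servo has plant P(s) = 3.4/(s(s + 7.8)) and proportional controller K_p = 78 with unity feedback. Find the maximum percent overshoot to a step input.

46.1%

The closed-loop denominator s² + 7.8s + 265.2 gives ω_n = √265.2 = 16.28 and ζ = 7.8/(2ω_n) = 0.2395.
%OS = 100·exp(−πζ/√(1−ζ²)) = 100·exp(−π·0.2395/√0.9426) = 46.1%.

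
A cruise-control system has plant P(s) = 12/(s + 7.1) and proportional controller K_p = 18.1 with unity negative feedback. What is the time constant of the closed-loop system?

Closed-loop transfer function: T(s) = K_p·P(s)/(1 + K_p·P(s)) = 217.2/(s + 7.1 + 217.2) = 217.2/(s + 224.3).
Time constant τ = 1/224.3 = 0.00446 s.

τ = 0.00446 s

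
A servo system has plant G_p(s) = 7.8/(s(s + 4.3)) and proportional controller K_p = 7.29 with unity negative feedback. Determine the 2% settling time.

T_s ≈ 1.86 s

From 1 + K_pG_p(s) = 0: s² + 4.3s + 56.86 = 0 ⇒ ω_n = 7.541, ζ = 0.2851.
2% settling time T_s ≈ 4/(ζω_n) = 4/2.15 = 1.86 s.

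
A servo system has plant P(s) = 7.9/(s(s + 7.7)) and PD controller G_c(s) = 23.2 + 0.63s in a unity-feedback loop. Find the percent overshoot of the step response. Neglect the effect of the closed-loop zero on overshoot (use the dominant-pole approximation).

18.9%

Forward path: (23.2 + 0.63s)·7.9/(s(s+7.7)). The closed-loop characteristic equation is s² + (7.7 + 7.9·0.63)s + 7.9·23.2 = 0.
That is s² + 12.68s + 183.3 = 0, so ω_n = 13.54 rad/s and ζ = 12.68/(2·13.54) = 0.4682.
%OS = 100·exp(−πζ/√(1−ζ²)) = 18.9%.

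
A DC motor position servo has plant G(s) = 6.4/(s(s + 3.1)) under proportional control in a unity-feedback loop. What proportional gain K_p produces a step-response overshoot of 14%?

K_p = 1.33

From %OS = 100·exp(−πζ/√(1−ζ²)) = 14%, ζ = −ln(0.14)/√(π²+ln²(0.14)) = 0.5305.
Characteristic equation s² + 3.1s + 6.4K_p = 0 gives ζ = 3.1/(2√(6.4K_p)).
Setting ζ = 0.5305: √(6.4K_p) = 3.1/(2·0.5305) = 2.922, so K_p = 8.537/6.4 = 1.33.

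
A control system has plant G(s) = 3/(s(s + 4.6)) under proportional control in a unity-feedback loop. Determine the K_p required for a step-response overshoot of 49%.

From %OS = 100·exp(−πζ/√(1−ζ²)) = 49%, ζ = −ln(0.49)/√(π²+ln²(0.49)) = 0.2214.
Characteristic equation s² + 4.6s + 3K_p = 0 gives ζ = 4.6/(2√(3K_p)).
Setting ζ = 0.2214: √(3K_p) = 4.6/(2·0.2214) = 10.39, so K_p = 107.9/3 = 36.

K_p = 36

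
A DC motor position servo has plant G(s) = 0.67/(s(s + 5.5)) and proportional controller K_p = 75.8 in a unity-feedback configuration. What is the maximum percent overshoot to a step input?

26.9%

Closed-loop characteristic equation: s² + 5.5s + 50.79 = 0, so ω_n = 7.126 rad/s and ζ = 5.5/(2·7.126) = 0.3859.
%OS = 100·exp(−πζ/√(1−ζ²)) = 100·exp(−π·0.3859/√0.8511) = 26.9%.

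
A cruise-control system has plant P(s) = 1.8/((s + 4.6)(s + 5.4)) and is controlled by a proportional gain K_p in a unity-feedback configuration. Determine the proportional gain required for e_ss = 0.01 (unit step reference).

K_p = 1370

Steady-state error for a unit step on this type-0 loop is 1/(1 + K_p·P(0)).
P(0) = 0.07246. Require 1/(1 + K_p·0.07246) = 0.01, so 1 + 0.07246·K_p = 100.
K_p = (100 − 1)/0.07246 = 1370.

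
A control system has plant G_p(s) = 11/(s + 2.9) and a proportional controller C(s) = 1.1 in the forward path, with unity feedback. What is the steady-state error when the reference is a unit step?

0.193

The loop is type 0. Static position error constant K_pos = C(0)·G_p(0) = 1.1·3.793 = 4.172.
Steady-state error to a unit step: e_ss = 1/(1+K_pos) = 1/5.172 = 0.193.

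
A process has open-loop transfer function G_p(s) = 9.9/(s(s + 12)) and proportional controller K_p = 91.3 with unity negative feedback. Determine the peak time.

The closed-loop denominator s² + 12s + 903.9 gives ω_n = √903.9 = 30.06 and ζ = 12/(2ω_n) = 0.1996.
Damped frequency ω_d = ω_n√(1−ζ²) = 29.46 rad/s, so peak time T_p = π/ω_d = 0.107 s.

T_p = 0.107 s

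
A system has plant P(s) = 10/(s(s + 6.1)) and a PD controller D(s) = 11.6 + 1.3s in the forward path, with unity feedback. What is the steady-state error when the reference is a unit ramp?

0.0526

The loop has one pole at the origin (type 1). Velocity error constant K_v = lim_{s→0} s·D(s)P(s) = 11.6·10/6.1 = 19.02.
Steady-state error to a unit ramp: e_ss = 1/K_v = 0.0526.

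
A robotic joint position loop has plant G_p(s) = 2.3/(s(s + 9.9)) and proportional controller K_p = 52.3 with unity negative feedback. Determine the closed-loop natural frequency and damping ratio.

1 + K_p·G_p(s) = 0 gives s² + 9.9s + 120.3 = 0.
Matching s² + 2ζω_n s + ω_n²: ω_n = √120.3 = 10.97 rad/s and 2ζω_n = 9.9, so ζ = 9.9/(2·10.97) = 0.451.

ω_n = 11 rad/s, ζ = 0.451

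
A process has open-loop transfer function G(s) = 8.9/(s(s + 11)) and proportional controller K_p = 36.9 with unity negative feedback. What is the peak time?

From 1 + K_pG(s) = 0: s² + 11s + 328.4 = 0 ⇒ ω_n = 18.12, ζ = 0.3035.
Damped frequency ω_d = ω_n√(1−ζ²) = 17.27 rad/s, so peak time T_p = π/ω_d = 0.182 s.

T_p = 0.182 s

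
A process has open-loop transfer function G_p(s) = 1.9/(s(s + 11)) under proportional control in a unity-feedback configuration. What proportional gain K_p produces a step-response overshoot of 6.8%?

From %OS = 100·exp(−πζ/√(1−ζ²)) = 6.8%, ζ = −ln(0.068)/√(π²+ln²(0.068)) = 0.6502.
Characteristic equation s² + 11s + 1.9K_p = 0 gives ζ = 11/(2√(1.9K_p)).
Setting ζ = 0.6502: √(1.9K_p) = 11/(2·0.6502) = 8.459, so K_p = 71.56/1.9 = 37.7.

K_p = 37.7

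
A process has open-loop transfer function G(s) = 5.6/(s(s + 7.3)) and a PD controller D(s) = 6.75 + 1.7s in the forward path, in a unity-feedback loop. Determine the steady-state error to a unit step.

0

The open loop D(s)G(s) has a pole at the origin (type 1), so the static position error constant is infinite and e_ss = 1/(1+∞) = 0.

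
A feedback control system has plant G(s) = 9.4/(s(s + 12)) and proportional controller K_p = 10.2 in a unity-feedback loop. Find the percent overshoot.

8.75%

From 1 + K_pG(s) = 0: s² + 12s + 95.88 = 0 ⇒ ω_n = 9.792, ζ = 0.6128.
%OS = 100·exp(−πζ/√(1−ζ²)) = 100·exp(−π·0.6128/√0.6245) = 8.75%.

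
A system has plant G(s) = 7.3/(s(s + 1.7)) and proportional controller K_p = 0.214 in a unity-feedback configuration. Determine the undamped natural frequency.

ω_n = 1.25 rad/s

1 + K_p·G(s) = 0 gives s² + 1.7s + 1.562 = 0.
Matching s² + 2ζω_n s + ω_n²: ω_n = √1.562 = 1.25 rad/s and 2ζω_n = 1.7, so ζ = 1.7/(2·1.25) = 0.68.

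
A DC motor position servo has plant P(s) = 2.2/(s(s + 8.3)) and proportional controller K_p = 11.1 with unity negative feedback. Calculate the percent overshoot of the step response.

Closed-loop characteristic equation: s² + 8.3s + 24.42 = 0, so ω_n = 4.942 rad/s and ζ = 8.3/(2·4.942) = 0.8398.
%OS = 100·exp(−πζ/√(1−ζ²)) = 100·exp(−π·0.8398/√0.2947) = 0.775%.

0.775%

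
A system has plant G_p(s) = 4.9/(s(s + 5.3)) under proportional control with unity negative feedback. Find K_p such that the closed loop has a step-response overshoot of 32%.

From %OS = 100·exp(−πζ/√(1−ζ²)) = 32%, ζ = −ln(0.32)/√(π²+ln²(0.32)) = 0.341.
Characteristic equation s² + 5.3s + 4.9K_p = 0 gives ζ = 5.3/(2√(4.9K_p)).
Setting ζ = 0.341: √(4.9K_p) = 5.3/(2·0.341) = 7.772, so K_p = 60.41/4.9 = 12.3.

K_p = 12.3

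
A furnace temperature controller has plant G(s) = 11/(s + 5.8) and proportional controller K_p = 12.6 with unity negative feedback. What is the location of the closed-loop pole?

Closed-loop transfer function: T(s) = K_p·G(s)/(1 + K_p·G(s)) = 138.6/(s + 5.8 + 138.6) = 138.6/(s + 144.4).
The closed-loop pole is at s = −144.4.

s = -144.4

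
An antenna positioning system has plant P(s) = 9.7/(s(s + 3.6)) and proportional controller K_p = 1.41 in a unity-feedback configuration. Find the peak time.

From 1 + K_pP(s) = 0: s² + 3.6s + 13.68 = 0 ⇒ ω_n = 3.698, ζ = 0.4867.
Damped frequency ω_d = ω_n√(1−ζ²) = 3.231 rad/s, so peak time T_p = π/ω_d = 0.972 s.

T_p = 0.972 s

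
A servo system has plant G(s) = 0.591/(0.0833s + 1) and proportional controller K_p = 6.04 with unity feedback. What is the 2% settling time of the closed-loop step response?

T_s ≈ 0.0729 s

Closed loop: T(s) = K_p·G/(1+K_p·G) = 3.57/(0.0833s + 1 + 3.57), with pole at s = −(1 + 3.57)/0.0833 = −54.86.
τ = 1/54.86 = 0.01823 s, so 2% settling time ≈ 4τ = 0.0729 s.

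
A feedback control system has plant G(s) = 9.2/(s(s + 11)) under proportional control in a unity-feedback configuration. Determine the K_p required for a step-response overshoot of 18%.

From %OS = 100·exp(−πζ/√(1−ζ²)) = 18%, ζ = −ln(0.18)/√(π²+ln²(0.18)) = 0.4791.
Characteristic equation s² + 11s + 9.2K_p = 0 gives ζ = 11/(2√(9.2K_p)).
Setting ζ = 0.4791: √(9.2K_p) = 11/(2·0.4791) = 11.48, so K_p = 131.8/9.2 = 14.3.

K_p = 14.3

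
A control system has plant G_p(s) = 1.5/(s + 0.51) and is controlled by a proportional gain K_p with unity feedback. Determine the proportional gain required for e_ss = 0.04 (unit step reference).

K_p = 8.16

The loop is type 0, so e_ss(step) = 1/(1 + K_pos) with K_pos = K_p·G_p(0).
G_p(0) = 2.941. Require 1/(1 + K_p·2.941) = 0.04, so 1 + 2.941·K_p = 25.
K_p = (25 − 1)/2.941 = 8.16.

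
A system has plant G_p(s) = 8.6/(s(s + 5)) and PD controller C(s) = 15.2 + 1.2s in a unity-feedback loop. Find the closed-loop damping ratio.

ζ = 0.67

Forward path: (15.2 + 1.2s)·8.6/(s(s+5)). The closed-loop characteristic equation is s² + (5 + 8.6·1.2)s + 8.6·15.2 = 0.
That is s² + 15.32s + 130.7 = 0, so ω_n = 11.43 rad/s and ζ = 15.32/(2·11.43) = 0.67.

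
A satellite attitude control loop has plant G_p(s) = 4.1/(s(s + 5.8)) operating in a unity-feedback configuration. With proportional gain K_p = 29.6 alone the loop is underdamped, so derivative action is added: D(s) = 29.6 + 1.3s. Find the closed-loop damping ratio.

Forward path: (29.6 + 1.3s)·4.1/(s(s+5.8)). The closed-loop characteristic equation is s² + (5.8 + 4.1·1.3)s + 4.1·29.6 = 0.
That is s² + 11.13s + 121.4 = 0, so ω_n = 11.02 rad/s and ζ = 11.13/(2·11.02) = 0.5052.

ζ = 0.505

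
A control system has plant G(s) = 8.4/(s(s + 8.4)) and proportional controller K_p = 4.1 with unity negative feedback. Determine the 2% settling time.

T_s ≈ 0.952 s

From 1 + K_pG(s) = 0: s² + 8.4s + 34.44 = 0 ⇒ ω_n = 5.869, ζ = 0.7157.
2% settling time T_s ≈ 4/(ζω_n) = 4/4.2 = 0.952 s.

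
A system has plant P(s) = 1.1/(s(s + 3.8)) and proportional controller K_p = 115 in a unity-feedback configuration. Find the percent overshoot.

From 1 + K_pP(s) = 0: s² + 3.8s + 126.5 = 0 ⇒ ω_n = 11.25, ζ = 0.1689.
%OS = 100·exp(−πζ/√(1−ζ²)) = 100·exp(−π·0.1689/√0.9715) = 58.4%.

58.4%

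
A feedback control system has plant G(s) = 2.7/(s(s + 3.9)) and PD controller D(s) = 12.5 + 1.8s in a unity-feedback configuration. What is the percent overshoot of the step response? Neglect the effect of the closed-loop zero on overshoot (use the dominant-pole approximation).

2.72%

Forward path: (12.5 + 1.8s)·2.7/(s(s+3.9)). The closed-loop characteristic equation is s² + (3.9 + 2.7·1.8)s + 2.7·12.5 = 0.
That is s² + 8.76s + 33.75 = 0, so ω_n = 5.809 rad/s and ζ = 8.76/(2·5.809) = 0.7539.
%OS = 100·exp(−πζ/√(1−ζ²)) = 2.72%.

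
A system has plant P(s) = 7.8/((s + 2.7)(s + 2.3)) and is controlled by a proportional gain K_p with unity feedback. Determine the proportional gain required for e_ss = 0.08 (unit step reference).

For a type-0 loop with proportional control, e_ss = 1/(1 + K_p·P(0)).
P(0) = 1.256. Require 1/(1 + K_p·1.256) = 0.08, so 1 + 1.256·K_p = 12.5.
K_p = (12.5 − 1)/1.256 = 9.16.

K_p = 9.16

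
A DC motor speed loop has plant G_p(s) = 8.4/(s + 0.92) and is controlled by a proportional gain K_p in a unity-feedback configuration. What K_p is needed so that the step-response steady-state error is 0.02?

For a type-0 loop with proportional control, e_ss = 1/(1 + K_p·G_p(0)).
G_p(0) = 9.13. Require 1/(1 + K_p·9.13) = 0.02, so 1 + 9.13·K_p = 50.
K_p = (50 − 1)/9.13 = 5.37.

K_p = 5.37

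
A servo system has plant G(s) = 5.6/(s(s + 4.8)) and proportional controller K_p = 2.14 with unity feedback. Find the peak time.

T_p = 1.26 s

From 1 + K_pG(s) = 0: s² + 4.8s + 11.98 = 0 ⇒ ω_n = 3.462, ζ = 0.6933.
Damped frequency ω_d = ω_n√(1−ζ²) = 2.495 rad/s, so peak time T_p = π/ω_d = 1.26 s.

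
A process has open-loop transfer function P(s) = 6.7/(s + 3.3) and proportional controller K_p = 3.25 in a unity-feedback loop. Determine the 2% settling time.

Closed-loop transfer function: T(s) = K_p·P(s)/(1 + K_p·P(s)) = 21.78/(s + 3.3 + 21.78) = 21.78/(s + 25.08).
Time constant τ = 1/25.08 = 0.03988 s, so the 2% settling time is about 4τ = 0.16 s.

T_s ≈ 0.16 s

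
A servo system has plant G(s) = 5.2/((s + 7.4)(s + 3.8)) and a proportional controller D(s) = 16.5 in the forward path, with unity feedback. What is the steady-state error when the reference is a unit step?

The loop is type 0. Static position error constant K_pos = D(0)·G(0) = 16.5·0.1849 = 3.051.
Steady-state error to a unit step: e_ss = 1/(1+K_pos) = 1/4.051 = 0.247.

0.247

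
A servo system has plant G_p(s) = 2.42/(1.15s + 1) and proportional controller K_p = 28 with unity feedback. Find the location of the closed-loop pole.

s = -59.79

Closed loop: T(s) = K_p·G_p/(1+K_p·G_p) = 67.76/(1.15s + 1 + 67.76), with pole at s = −(1 + 67.76)/1.15 = −59.79.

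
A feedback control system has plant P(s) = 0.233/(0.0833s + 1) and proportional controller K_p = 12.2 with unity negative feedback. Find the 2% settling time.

Closed loop: T(s) = K_p·P/(1+K_p·P) = 2.843/(0.0833s + 1 + 2.843), with pole at s = −(1 + 2.843)/0.0833 = −46.13.
τ = 1/46.13 = 0.02168 s, so 2% settling time ≈ 4τ = 0.0867 s.

T_s ≈ 0.0867 s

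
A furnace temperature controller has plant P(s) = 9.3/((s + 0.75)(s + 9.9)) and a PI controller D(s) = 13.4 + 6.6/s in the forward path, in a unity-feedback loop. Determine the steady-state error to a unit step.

0

The open loop D(s)P(s) has a pole at the origin (type 1), so the static position error constant is infinite and e_ss = 1/(1+∞) = 0.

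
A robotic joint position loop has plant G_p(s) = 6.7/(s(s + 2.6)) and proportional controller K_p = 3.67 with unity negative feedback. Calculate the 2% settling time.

T_s ≈ 3.08 s

Closed-loop characteristic equation: s² + 2.6s + 24.59 = 0, so ω_n = 4.959 rad/s and ζ = 2.6/(2·4.959) = 0.2622.
2% settling time T_s ≈ 4/(ζω_n) = 4/1.3 = 3.08 s.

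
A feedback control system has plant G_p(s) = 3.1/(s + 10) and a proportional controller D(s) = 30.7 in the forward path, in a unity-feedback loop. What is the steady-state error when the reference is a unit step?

0.0951

The loop is type 0. Static position error constant K_pos = D(0)·G_p(0) = 30.7·0.31 = 9.517.
Steady-state error to a unit step: e_ss = 1/(1+K_pos) = 1/10.52 = 0.0951.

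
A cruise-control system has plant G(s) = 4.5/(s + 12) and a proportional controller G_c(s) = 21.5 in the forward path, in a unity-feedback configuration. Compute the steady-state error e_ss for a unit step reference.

0.11

The loop is type 0. Static position error constant K_pos = G_c(0)·G(0) = 21.5·0.375 = 8.062.
Steady-state error to a unit step: e_ss = 1/(1+K_pos) = 1/9.062 = 0.11.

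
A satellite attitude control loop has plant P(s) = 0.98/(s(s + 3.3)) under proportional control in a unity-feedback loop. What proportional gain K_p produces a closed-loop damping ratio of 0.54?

Closed-loop characteristic equation: s² + 3.3s + K_p·0.98 = 0.
So ω_n = √(0.98K_p) and 2ζω_n = 3.3, giving ζ = 3.3/(2√(0.98K_p)).
Setting ζ = 0.54: √(0.98K_p) = 3.3/(2·0.54) = 3.056, so K_p = 9.336/0.98 = 9.53.

K_p = 9.53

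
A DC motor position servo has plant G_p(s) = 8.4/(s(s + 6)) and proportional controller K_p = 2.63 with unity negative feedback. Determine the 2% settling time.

T_s ≈ 1.33 s

The closed-loop denominator s² + 6s + 22.09 gives ω_n = √22.09 = 4.7 and ζ = 6/(2ω_n) = 0.6383.
2% settling time T_s ≈ 4/(ζω_n) = 4/3 = 1.33 s.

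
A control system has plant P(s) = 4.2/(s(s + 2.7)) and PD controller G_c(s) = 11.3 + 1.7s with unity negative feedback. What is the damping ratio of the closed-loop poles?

Forward path: (11.3 + 1.7s)·4.2/(s(s+2.7)). The closed-loop characteristic equation is s² + (2.7 + 4.2·1.7)s + 4.2·11.3 = 0.
That is s² + 9.84s + 47.46 = 0, so ω_n = 6.889 rad/s and ζ = 9.84/(2·6.889) = 0.7142.

ζ = 0.714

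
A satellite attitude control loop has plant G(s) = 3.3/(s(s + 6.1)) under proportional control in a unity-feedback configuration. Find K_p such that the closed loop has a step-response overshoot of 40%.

From %OS = 100·exp(−πζ/√(1−ζ²)) = 40%, ζ = −ln(0.4)/√(π²+ln²(0.4)) = 0.28.
Characteristic equation s² + 6.1s + 3.3K_p = 0 gives ζ = 6.1/(2√(3.3K_p)).
Setting ζ = 0.28: √(3.3K_p) = 6.1/(2·0.28) = 10.89, so K_p = 118.7/3.3 = 36.

K_p = 36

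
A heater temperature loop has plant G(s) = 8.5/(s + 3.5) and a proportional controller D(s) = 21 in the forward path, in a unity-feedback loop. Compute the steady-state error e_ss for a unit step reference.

The loop is type 0. Static position error constant K_pos = D(0)·G(0) = 21·2.429 = 51.
Steady-state error to a unit step: e_ss = 1/(1+K_pos) = 1/52 = 0.0192.

0.0192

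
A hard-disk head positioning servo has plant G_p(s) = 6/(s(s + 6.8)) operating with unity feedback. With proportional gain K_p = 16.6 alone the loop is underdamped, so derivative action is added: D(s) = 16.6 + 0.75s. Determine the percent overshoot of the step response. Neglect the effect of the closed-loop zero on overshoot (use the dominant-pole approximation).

11.6%

Forward path: (16.6 + 0.75s)·6/(s(s+6.8)). The closed-loop characteristic equation is s² + (6.8 + 6·0.75)s + 6·16.6 = 0.
That is s² + 11.3s + 99.6 = 0, so ω_n = 9.98 rad/s and ζ = 11.3/(2·9.98) = 0.5661.
%OS = 100·exp(−πζ/√(1−ζ²)) = 11.6%.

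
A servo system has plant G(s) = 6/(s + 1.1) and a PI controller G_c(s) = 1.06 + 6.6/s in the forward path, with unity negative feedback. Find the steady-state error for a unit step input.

The open loop G_c(s)G(s) has a pole at the origin (type 1), so the static position error constant is infinite and e_ss = 1/(1+∞) = 0.

0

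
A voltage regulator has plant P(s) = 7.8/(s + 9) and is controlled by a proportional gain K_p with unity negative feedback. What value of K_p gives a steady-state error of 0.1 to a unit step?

K_p = 10.4

For a type-0 loop with proportional control, e_ss = 1/(1 + K_p·P(0)).
P(0) = 0.8667. Require 1/(1 + K_p·0.8667) = 0.1, so 1 + 0.8667·K_p = 10.
K_p = (10 − 1)/0.8667 = 10.4.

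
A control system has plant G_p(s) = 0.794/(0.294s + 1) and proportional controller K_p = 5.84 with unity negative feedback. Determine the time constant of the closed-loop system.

τ = 0.0522 s

Closed loop: T(s) = K_p·G_p/(1+K_p·G_p) = 4.637/(0.294s + 1 + 4.637), with pole at s = −(1 + 4.637)/0.294 = −19.17.
Closed-loop time constant τ = 1/19.17 = 0.0522 s.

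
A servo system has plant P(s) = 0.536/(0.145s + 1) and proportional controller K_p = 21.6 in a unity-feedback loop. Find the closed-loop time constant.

τ = 0.0115 s

Closed loop: T(s) = K_p·P/(1+K_p·P) = 11.58/(0.145s + 1 + 11.58), with pole at s = −(1 + 11.58)/0.145 = −86.74.
Closed-loop time constant τ = 1/86.74 = 0.0115 s.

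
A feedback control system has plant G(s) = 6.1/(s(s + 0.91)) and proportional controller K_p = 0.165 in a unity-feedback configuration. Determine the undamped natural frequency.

ω_n = 1 rad/s

With unity feedback the closed-loop characteristic equation is s² + 0.91s + 0.165·6.1 = s² + 0.91s + 1.006 = 0.
Matching s² + 2ζω_n s + ω_n²: ω_n = √1.006 = 1.003 rad/s and 2ζω_n = 0.91, so ζ = 0.91/(2·1.003) = 0.454.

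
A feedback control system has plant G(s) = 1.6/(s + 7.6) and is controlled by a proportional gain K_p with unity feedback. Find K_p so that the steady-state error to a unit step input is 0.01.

K_p = 470

For a type-0 loop with proportional control, e_ss = 1/(1 + K_p·G(0)).
G(0) = 0.2105. Require 1/(1 + K_p·0.2105) = 0.01, so 1 + 0.2105·K_p = 100.
K_p = (100 − 1)/0.2105 = 470.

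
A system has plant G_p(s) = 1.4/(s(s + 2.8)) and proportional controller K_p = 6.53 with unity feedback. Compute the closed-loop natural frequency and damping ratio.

The closed-loop denominator is s(s+2.8) + 6.53·1.4 = s² + 2.8s + 9.142.
So ω_n² = 9.142 ⇒ ω_n = 3.024 rad/s, and ζ = 2.8/(2ω_n) = 0.463.

ω_n = 3.02 rad/s, ζ = 0.463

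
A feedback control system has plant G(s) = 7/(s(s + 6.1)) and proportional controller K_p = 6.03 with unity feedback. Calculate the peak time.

T_p = 0.548 s

From 1 + K_pG(s) = 0: s² + 6.1s + 42.21 = 0 ⇒ ω_n = 6.497, ζ = 0.4695.
Damped frequency ω_d = ω_n√(1−ζ²) = 5.737 rad/s, so peak time T_p = π/ω_d = 0.548 s.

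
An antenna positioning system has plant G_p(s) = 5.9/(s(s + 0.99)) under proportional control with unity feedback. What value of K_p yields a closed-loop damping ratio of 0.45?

Closed-loop characteristic equation: s² + 0.99s + K_p·5.9 = 0.
So ω_n = √(5.9K_p) and 2ζω_n = 0.99, giving ζ = 0.99/(2√(5.9K_p)).
Setting ζ = 0.45: √(5.9K_p) = 0.99/(2·0.45) = 1.1, so K_p = 1.21/5.9 = 0.205.

K_p = 0.205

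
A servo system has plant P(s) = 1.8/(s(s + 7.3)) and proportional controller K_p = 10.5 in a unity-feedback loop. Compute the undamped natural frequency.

With unity feedback the closed-loop characteristic equation is s² + 7.3s + 10.5·1.8 = s² + 7.3s + 18.9 = 0.
Matching s² + 2ζω_n s + ω_n²: ω_n = √18.9 = 4.347 rad/s and 2ζω_n = 7.3, so ζ = 7.3/(2·4.347) = 0.84.

ω_n = 4.35 rad/s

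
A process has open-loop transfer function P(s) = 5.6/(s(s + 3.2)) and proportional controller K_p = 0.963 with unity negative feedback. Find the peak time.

Closed-loop characteristic equation: s² + 3.2s + 5.393 = 0, so ω_n = 2.322 rad/s and ζ = 3.2/(2·2.322) = 0.689.
Damped frequency ω_d = ω_n√(1−ζ²) = 1.683 rad/s, so peak time T_p = π/ω_d = 1.87 s.

T_p = 1.87 s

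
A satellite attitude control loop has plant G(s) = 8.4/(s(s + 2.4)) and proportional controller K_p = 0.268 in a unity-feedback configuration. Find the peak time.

T_p = 3.49 s

The closed-loop denominator s² + 2.4s + 2.251 gives ω_n = √2.251 = 1.5 and ζ = 2.4/(2ω_n) = 0.7998.
Damped frequency ω_d = ω_n√(1−ζ²) = 0.9007 rad/s, so peak time T_p = π/ω_d = 3.49 s.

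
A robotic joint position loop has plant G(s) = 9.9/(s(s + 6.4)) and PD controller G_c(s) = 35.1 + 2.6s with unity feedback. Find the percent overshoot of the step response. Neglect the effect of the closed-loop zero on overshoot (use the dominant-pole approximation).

Forward path: (35.1 + 2.6s)·9.9/(s(s+6.4)). The closed-loop characteristic equation is s² + (6.4 + 9.9·2.6)s + 9.9·35.1 = 0.
That is s² + 32.14s + 347.5 = 0, so ω_n = 18.64 rad/s and ζ = 32.14/(2·18.64) = 0.8621.
%OS = 100·exp(−πζ/√(1−ζ²)) = 0.478%.

0.478%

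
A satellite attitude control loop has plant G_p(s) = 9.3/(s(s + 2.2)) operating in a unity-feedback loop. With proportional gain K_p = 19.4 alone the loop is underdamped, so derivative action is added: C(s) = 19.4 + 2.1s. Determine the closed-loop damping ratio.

Forward path: (19.4 + 2.1s)·9.3/(s(s+2.2)). The closed-loop characteristic equation is s² + (2.2 + 9.3·2.1)s + 9.3·19.4 = 0.
That is s² + 21.73s + 180.4 = 0, so ω_n = 13.43 rad/s and ζ = 21.73/(2·13.43) = 0.8089.

ζ = 0.809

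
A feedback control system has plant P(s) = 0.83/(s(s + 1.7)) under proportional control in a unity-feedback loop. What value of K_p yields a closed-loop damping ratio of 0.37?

K_p = 6.36

Closed-loop characteristic equation: s² + 1.7s + K_p·0.83 = 0.
So ω_n = √(0.83K_p) and 2ζω_n = 1.7, giving ζ = 1.7/(2√(0.83K_p)).
Setting ζ = 0.37: √(0.83K_p) = 1.7/(2·0.37) = 2.297, so K_p = 5.278/0.83 = 6.36.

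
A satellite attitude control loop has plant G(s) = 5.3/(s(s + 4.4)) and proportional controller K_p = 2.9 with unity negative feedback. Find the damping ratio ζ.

ζ = 0.561

With unity feedback the closed-loop characteristic equation is s² + 4.4s + 2.9·5.3 = s² + 4.4s + 15.37 = 0.
So ω_n² = 15.37 ⇒ ω_n = 3.92 rad/s, and ζ = 4.4/(2ω_n) = 0.561.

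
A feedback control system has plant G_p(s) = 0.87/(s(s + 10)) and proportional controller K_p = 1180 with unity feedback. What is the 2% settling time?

T_s ≈ 0.8 s

From 1 + K_pG_p(s) = 0: s² + 10s + 1027 = 0 ⇒ ω_n = 32.04, ζ = 0.1561.
2% settling time T_s ≈ 4/(ζω_n) = 4/5 = 0.8 s.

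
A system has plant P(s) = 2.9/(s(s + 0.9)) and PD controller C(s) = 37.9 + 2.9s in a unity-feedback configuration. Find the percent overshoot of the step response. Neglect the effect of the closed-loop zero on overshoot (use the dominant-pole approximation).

Forward path: (37.9 + 2.9s)·2.9/(s(s+0.9)). The closed-loop characteristic equation is s² + (0.9 + 2.9·2.9)s + 2.9·37.9 = 0.
That is s² + 9.31s + 109.9 = 0, so ω_n = 10.48 rad/s and ζ = 9.31/(2·10.48) = 0.444.
%OS = 100·exp(−πζ/√(1−ζ²)) = 21.1%.

21.1%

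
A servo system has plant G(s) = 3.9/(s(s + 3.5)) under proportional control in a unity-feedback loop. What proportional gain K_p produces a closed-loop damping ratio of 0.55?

K_p = 2.6

Closed-loop characteristic equation: s² + 3.5s + K_p·3.9 = 0.
So ω_n = √(3.9K_p) and 2ζω_n = 3.5, giving ζ = 3.5/(2√(3.9K_p)).
Setting ζ = 0.55: √(3.9K_p) = 3.5/(2·0.55) = 3.182, so K_p = 10.12/3.9 = 2.6.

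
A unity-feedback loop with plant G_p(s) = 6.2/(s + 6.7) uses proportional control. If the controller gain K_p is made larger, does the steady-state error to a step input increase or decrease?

decrease

e_ss = 1/(1 + K_p·G_p(0)); a larger K_p raises the denominator, so e_ss decreases.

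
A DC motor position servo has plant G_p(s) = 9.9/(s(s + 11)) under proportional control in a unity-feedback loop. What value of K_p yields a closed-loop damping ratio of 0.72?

K_p = 5.89

Closed-loop characteristic equation: s² + 11s + K_p·9.9 = 0.
So ω_n = √(9.9K_p) and 2ζω_n = 11, giving ζ = 11/(2√(9.9K_p)).
Setting ζ = 0.72: √(9.9K_p) = 11/(2·0.72) = 7.639, so K_p = 58.35/9.9 = 5.89.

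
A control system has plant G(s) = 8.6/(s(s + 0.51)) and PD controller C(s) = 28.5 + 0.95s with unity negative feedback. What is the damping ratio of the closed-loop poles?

ζ = 0.277

Forward path: (28.5 + 0.95s)·8.6/(s(s+0.51)). The closed-loop characteristic equation is s² + (0.51 + 8.6·0.95)s + 8.6·28.5 = 0.
That is s² + 8.68s + 245.1 = 0, so ω_n = 15.66 rad/s and ζ = 8.68/(2·15.66) = 0.2772.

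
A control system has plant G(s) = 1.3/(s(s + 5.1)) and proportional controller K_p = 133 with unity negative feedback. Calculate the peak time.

Closed-loop characteristic equation: s² + 5.1s + 172.9 = 0, so ω_n = 13.15 rad/s and ζ = 5.1/(2·13.15) = 0.1939.
Damped frequency ω_d = ω_n√(1−ζ²) = 12.9 rad/s, so peak time T_p = π/ω_d = 0.244 s.

T_p = 0.244 s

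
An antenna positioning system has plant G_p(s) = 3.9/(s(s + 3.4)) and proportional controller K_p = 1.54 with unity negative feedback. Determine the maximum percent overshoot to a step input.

Closed-loop characteristic equation: s² + 3.4s + 6.006 = 0, so ω_n = 2.451 rad/s and ζ = 3.4/(2·2.451) = 0.6937.
%OS = 100·exp(−πζ/√(1−ζ²)) = 100·exp(−π·0.6937/√0.5188) = 4.85%.

4.85%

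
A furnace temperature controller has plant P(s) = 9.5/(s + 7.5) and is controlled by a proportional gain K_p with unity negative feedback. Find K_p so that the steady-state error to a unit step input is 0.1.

For a type-0 loop with proportional control, e_ss = 1/(1 + K_p·P(0)).
P(0) = 1.267. Require 1/(1 + K_p·1.267) = 0.1, so 1 + 1.267·K_p = 10.
K_p = (10 − 1)/1.267 = 7.11.

K_p = 7.11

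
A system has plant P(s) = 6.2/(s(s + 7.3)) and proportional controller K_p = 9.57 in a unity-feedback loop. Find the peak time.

T_p = 0.463 s

Closed-loop characteristic equation: s² + 7.3s + 59.33 = 0, so ω_n = 7.703 rad/s and ζ = 7.3/(2·7.703) = 0.4739.
Damped frequency ω_d = ω_n√(1−ζ²) = 6.783 rad/s, so peak time T_p = π/ω_d = 0.463 s.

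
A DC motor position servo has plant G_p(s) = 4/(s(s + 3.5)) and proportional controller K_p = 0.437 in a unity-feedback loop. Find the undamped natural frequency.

The closed-loop denominator is s(s+3.5) + 0.437·4 = s² + 3.5s + 1.748.
So ω_n² = 1.748 ⇒ ω_n = 1.322 rad/s, and ζ = 3.5/(2ω_n) = 1.32.

ω_n = 1.32 rad/s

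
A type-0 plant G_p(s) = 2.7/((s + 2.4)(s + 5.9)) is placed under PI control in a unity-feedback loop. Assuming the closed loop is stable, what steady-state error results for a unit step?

0

The PI controller's integrator makes the forward path type 1, so e_ss to a step is zero.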